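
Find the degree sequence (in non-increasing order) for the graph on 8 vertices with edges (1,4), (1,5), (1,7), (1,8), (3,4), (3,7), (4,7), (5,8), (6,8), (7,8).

Step 1: Count edges incident to each vertex:
  deg(1) = 4 (neighbors: 4, 5, 7, 8)
  deg(2) = 0 (neighbors: none)
  deg(3) = 2 (neighbors: 4, 7)
  deg(4) = 3 (neighbors: 1, 3, 7)
  deg(5) = 2 (neighbors: 1, 8)
  deg(6) = 1 (neighbors: 8)
  deg(7) = 4 (neighbors: 1, 3, 4, 8)
  deg(8) = 4 (neighbors: 1, 5, 6, 7)

Step 2: Sort degrees in non-increasing order:
  Degrees: [4, 0, 2, 3, 2, 1, 4, 4] -> sorted: [4, 4, 4, 3, 2, 2, 1, 0]

Degree sequence: [4, 4, 4, 3, 2, 2, 1, 0]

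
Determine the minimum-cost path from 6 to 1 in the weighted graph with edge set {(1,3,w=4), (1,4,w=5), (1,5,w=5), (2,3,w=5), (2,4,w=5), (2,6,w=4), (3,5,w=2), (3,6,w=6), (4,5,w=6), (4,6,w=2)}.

Step 1: Build adjacency list with weights:
  1: 3(w=4), 4(w=5), 5(w=5)
  2: 3(w=5), 4(w=5), 6(w=4)
  3: 1(w=4), 2(w=5), 5(w=2), 6(w=6)
  4: 1(w=5), 2(w=5), 5(w=6), 6(w=2)
  5: 1(w=5), 3(w=2), 4(w=6)
  6: 2(w=4), 3(w=6), 4(w=2)

Step 2: Apply Dijkstra's algorithm from vertex 6:
  Visit vertex 6 (distance=0)
    Update dist[2] = 4
    Update dist[3] = 6
    Update dist[4] = 2
  Visit vertex 4 (distance=2)
    Update dist[1] = 7
    Update dist[5] = 8
  Visit vertex 2 (distance=4)
  Visit vertex 3 (distance=6)
  Visit vertex 1 (distance=7)

Step 3: Shortest path: 6 -> 4 -> 1
Total weight: 2 + 5 = 7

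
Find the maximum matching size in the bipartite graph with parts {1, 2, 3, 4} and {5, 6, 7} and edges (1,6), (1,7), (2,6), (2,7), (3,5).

Step 1: List the neighbors of each left vertex:
  1: 6, 7
  2: 6, 7
  3: 5
  4: (none)

Step 2: Greedily match left vertices, then look for augmenting paths:
  Match 1 -- 6
  Match 2 -- 7
  Match 3 -- 5
  No augmenting path remains.

Step 3: Verify this is maximum:
  Matching size 3 = min(|L|, |R|) = min(4, 3), which is an upper bound, so this matching is maximum.

Maximum matching: {(1,6), (2,7), (3,5)}
Size: 3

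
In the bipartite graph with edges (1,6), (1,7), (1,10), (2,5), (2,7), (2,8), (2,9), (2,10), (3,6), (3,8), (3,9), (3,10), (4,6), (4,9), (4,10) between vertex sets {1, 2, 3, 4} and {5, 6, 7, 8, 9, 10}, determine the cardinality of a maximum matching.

Step 1: List the neighbors of each left vertex:
  1: 6, 7, 10
  2: 5, 7, 8, 9, 10
  3: 6, 8, 9, 10
  4: 6, 9, 10

Step 2: Greedily match left vertices, then look for augmenting paths:
  Match 1 -- 6
  Match 2 -- 5
  Match 3 -- 8
  Match 4 -- 9
  No augmenting path remains.

Step 3: Verify this is maximum:
  Matching size 4 = min(|L|, |R|) = min(4, 6), which is an upper bound, so this matching is maximum.

Maximum matching: {(1,6), (2,5), (3,8), (4,9)}
Size: 4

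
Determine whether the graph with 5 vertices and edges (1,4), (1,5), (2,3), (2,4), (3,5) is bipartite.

Step 1: Attempt 2-coloring using BFS:
  Start at vertex 1, assign color 0
  Color vertex 4 with color 1 (neighbor of 1)
  Color vertex 5 with color 1 (neighbor of 1)
  Color vertex 2 with color 0 (neighbor of 4)
  Color vertex 3 with color 0 (neighbor of 5)

Step 2: Conflict found! Vertices 2 and 3 are adjacent but have the same color.
This means the graph contains an odd cycle.

The graph is NOT bipartite.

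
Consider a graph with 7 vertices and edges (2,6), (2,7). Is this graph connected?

Step 1: Build adjacency list from edges:
  1: (none)
  2: 6, 7
  3: (none)
  4: (none)
  5: (none)
  6: 2
  7: 2

Step 2: Run BFS/DFS from vertex 1:
  Visited: {1}
  Reached 1 of 7 vertices

Step 3: Only 1 of 7 vertices reached. Graph is disconnected.
Connected components: {1}, {2, 6, 7}, {3}, {4}, {5}
Answer: No, the graph is not connected (5 components).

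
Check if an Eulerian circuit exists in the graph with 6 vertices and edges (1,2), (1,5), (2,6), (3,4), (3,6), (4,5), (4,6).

Step 1: Find the degree of each vertex:
  deg(1) = 2
  deg(2) = 2
  deg(3) = 2
  deg(4) = 3
  deg(5) = 2
  deg(6) = 3

Step 2: Count vertices with odd degree:
  Odd-degree vertices: 4, 6 (2 total)

Step 3: Apply Euler's theorem:
  - Eulerian circuit exists iff graph is connected and all vertices have even degree
  - Eulerian path exists iff graph is connected and has 0 or 2 odd-degree vertices

Graph is connected with exactly 2 odd-degree vertices (4, 6).
Eulerian path exists (starting and ending at the odd-degree vertices), but no Eulerian circuit.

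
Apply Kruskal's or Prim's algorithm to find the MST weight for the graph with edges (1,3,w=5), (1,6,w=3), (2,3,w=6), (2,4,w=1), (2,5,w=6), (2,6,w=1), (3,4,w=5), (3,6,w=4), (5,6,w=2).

Apply Kruskal's algorithm (sort edges by weight, add if no cycle):

Sorted edges by weight:
  (2,4) w=1
  (2,6) w=1
  (5,6) w=2
  (1,6) w=3
  (3,6) w=4
  (1,3) w=5
  (3,4) w=5
  (2,3) w=6
  (2,5) w=6

Add edge (2,4) w=1 -- no cycle. Running total: 1
Add edge (2,6) w=1 -- no cycle. Running total: 2
Add edge (5,6) w=2 -- no cycle. Running total: 4
Add edge (1,6) w=3 -- no cycle. Running total: 7
Add edge (3,6) w=4 -- no cycle. Running total: 11

MST edges: (2,4,w=1), (2,6,w=1), (5,6,w=2), (1,6,w=3), (3,6,w=4)
Total MST weight: 1 + 1 + 2 + 3 + 4 = 11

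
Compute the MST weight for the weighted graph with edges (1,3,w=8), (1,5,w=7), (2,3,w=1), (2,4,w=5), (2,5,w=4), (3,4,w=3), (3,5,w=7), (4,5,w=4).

Apply Kruskal's algorithm (sort edges by weight, add if no cycle):

Sorted edges by weight:
  (2,3) w=1
  (3,4) w=3
  (2,5) w=4
  (4,5) w=4
  (2,4) w=5
  (1,5) w=7
  (3,5) w=7
  (1,3) w=8

Add edge (2,3) w=1 -- no cycle. Running total: 1
Add edge (3,4) w=3 -- no cycle. Running total: 4
Add edge (2,5) w=4 -- no cycle. Running total: 8
Skip edge (4,5) w=4 -- would create cycle
Skip edge (2,4) w=5 -- would create cycle
Add edge (1,5) w=7 -- no cycle. Running total: 15

MST edges: (2,3,w=1), (3,4,w=3), (2,5,w=4), (1,5,w=7)
Total MST weight: 1 + 3 + 4 + 7 = 15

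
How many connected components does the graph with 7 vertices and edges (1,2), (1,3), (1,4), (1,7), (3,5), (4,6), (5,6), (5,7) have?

Step 1: Build adjacency list from edges:
  1: 2, 3, 4, 7
  2: 1
  3: 1, 5
  4: 1, 6
  5: 3, 6, 7
  6: 4, 5
  7: 1, 5

Step 2: Run BFS/DFS from vertex 1:
  Visited: {1, 2, 3, 4, 7, 5, 6}
  Reached 7 of 7 vertices

Step 3: All 7 vertices reached from vertex 1, so the graph is connected.
Number of connected components: 1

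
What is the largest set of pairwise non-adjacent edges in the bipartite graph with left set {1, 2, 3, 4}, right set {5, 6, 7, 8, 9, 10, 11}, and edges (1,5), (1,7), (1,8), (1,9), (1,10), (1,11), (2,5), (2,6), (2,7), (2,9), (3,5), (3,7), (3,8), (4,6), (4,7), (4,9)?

Step 1: List the neighbors of each left vertex:
  1: 5, 7, 8, 9, 10, 11
  2: 5, 6, 7, 9
  3: 5, 7, 8
  4: 6, 7, 9

Step 2: Greedily match left vertices, then look for augmenting paths:
  Match 1 -- 5
  Match 2 -- 6
  Match 3 -- 7
  Match 4 -- 9
  No augmenting path remains.

Step 3: Verify this is maximum:
  Matching size 4 = min(|L|, |R|) = min(4, 7), which is an upper bound, so this matching is maximum.

Maximum matching: {(1,5), (2,6), (3,7), (4,9)}
Size: 4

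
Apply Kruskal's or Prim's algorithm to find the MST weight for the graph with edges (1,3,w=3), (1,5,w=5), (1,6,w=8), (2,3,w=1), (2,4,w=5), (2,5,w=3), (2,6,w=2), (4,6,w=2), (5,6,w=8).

Apply Kruskal's algorithm (sort edges by weight, add if no cycle):

Sorted edges by weight:
  (2,3) w=1
  (2,6) w=2
  (4,6) w=2
  (1,3) w=3
  (2,5) w=3
  (1,5) w=5
  (2,4) w=5
  (1,6) w=8
  (5,6) w=8

Add edge (2,3) w=1 -- no cycle. Running total: 1
Add edge (2,6) w=2 -- no cycle. Running total: 3
Add edge (4,6) w=2 -- no cycle. Running total: 5
Add edge (1,3) w=3 -- no cycle. Running total: 8
Add edge (2,5) w=3 -- no cycle. Running total: 11

MST edges: (2,3,w=1), (2,6,w=2), (4,6,w=2), (1,3,w=3), (2,5,w=3)
Total MST weight: 1 + 2 + 2 + 3 + 3 = 11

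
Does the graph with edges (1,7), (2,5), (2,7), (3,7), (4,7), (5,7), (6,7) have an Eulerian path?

Step 1: Find the degree of each vertex:
  deg(1) = 1
  deg(2) = 2
  deg(3) = 1
  deg(4) = 1
  deg(5) = 2
  deg(6) = 1
  deg(7) = 6

Step 2: Count vertices with odd degree:
  Odd-degree vertices: 1, 3, 4, 6 (4 total)

Step 3: Apply Euler's theorem:
  - Eulerian circuit exists iff graph is connected and all vertices have even degree
  - Eulerian path exists iff graph is connected and has 0 or 2 odd-degree vertices

Graph has 4 odd-degree vertices (need 0 or 2).
Neither Eulerian path nor Eulerian circuit exists.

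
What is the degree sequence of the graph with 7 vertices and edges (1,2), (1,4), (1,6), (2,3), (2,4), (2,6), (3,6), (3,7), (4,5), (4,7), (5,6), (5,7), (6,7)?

Step 1: Count edges incident to each vertex:
  deg(1) = 3 (neighbors: 2, 4, 6)
  deg(2) = 4 (neighbors: 1, 3, 4, 6)
  deg(3) = 3 (neighbors: 2, 6, 7)
  deg(4) = 4 (neighbors: 1, 2, 5, 7)
  deg(5) = 3 (neighbors: 4, 6, 7)
  deg(6) = 5 (neighbors: 1, 2, 3, 5, 7)
  deg(7) = 4 (neighbors: 3, 4, 5, 6)

Step 2: Sort degrees in non-increasing order:
  Degrees: [3, 4, 3, 4, 3, 5, 4] -> sorted: [5, 4, 4, 4, 3, 3, 3]

Degree sequence: [5, 4, 4, 4, 3, 3, 3]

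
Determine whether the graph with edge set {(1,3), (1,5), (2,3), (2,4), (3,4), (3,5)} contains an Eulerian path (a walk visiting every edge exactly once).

Step 1: Find the degree of each vertex:
  deg(1) = 2
  deg(2) = 2
  deg(3) = 4
  deg(4) = 2
  deg(5) = 2

Step 2: Count vertices with odd degree:
  All vertices have even degree (0 odd-degree vertices)

Step 3: Apply Euler's theorem:
  - Eulerian circuit exists iff graph is connected and all vertices have even degree
  - Eulerian path exists iff graph is connected and has 0 or 2 odd-degree vertices

Graph is connected with 0 odd-degree vertices.
Both Eulerian circuit and Eulerian path exist.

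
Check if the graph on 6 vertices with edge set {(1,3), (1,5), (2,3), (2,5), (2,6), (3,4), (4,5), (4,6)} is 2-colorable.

Step 1: Attempt 2-coloring using BFS:
  Start at vertex 1, assign color 0
  Color vertex 3 with color 1 (neighbor of 1)
  Color vertex 5 with color 1 (neighbor of 1)
  Color vertex 2 with color 0 (neighbor of 3)
  Color vertex 4 with color 0 (neighbor of 3)
  Color vertex 6 with color 1 (neighbor of 2)

Step 2: 2-coloring succeeded. No conflicts found.
  Set A (color 0): {1, 2, 4}
  Set B (color 1): {3, 5, 6}

The graph is bipartite with partition {1, 2, 4}, {3, 5, 6}.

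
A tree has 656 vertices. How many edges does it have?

A tree on n vertices always has exactly n - 1 edges.
For n = 656: edges = 656 - 1 = 655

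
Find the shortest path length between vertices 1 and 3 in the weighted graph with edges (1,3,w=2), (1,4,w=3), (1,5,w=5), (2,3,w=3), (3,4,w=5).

Step 1: Build adjacency list with weights:
  1: 3(w=2), 4(w=3), 5(w=5)
  2: 3(w=3)
  3: 1(w=2), 2(w=3), 4(w=5)
  4: 1(w=3), 3(w=5)
  5: 1(w=5)

Step 2: Apply Dijkstra's algorithm from vertex 1:
  Visit vertex 1 (distance=0)
    Update dist[3] = 2
    Update dist[4] = 3
    Update dist[5] = 5
  Visit vertex 3 (distance=2)
    Update dist[2] = 5

Step 3: Shortest path: 1 -> 3
Total weight: 2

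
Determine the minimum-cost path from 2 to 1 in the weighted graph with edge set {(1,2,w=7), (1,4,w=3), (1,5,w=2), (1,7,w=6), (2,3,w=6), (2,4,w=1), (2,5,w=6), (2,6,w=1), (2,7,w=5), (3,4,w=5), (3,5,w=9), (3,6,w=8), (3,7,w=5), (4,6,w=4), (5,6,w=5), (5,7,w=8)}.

Step 1: Build adjacency list with weights:
  1: 2(w=7), 4(w=3), 5(w=2), 7(w=6)
  2: 1(w=7), 3(w=6), 4(w=1), 5(w=6), 6(w=1), 7(w=5)
  3: 2(w=6), 4(w=5), 5(w=9), 6(w=8), 7(w=5)
  4: 1(w=3), 2(w=1), 3(w=5), 6(w=4)
  5: 1(w=2), 2(w=6), 3(w=9), 6(w=5), 7(w=8)
  6: 2(w=1), 3(w=8), 4(w=4), 5(w=5)
  7: 1(w=6), 2(w=5), 3(w=5), 5(w=8)

Step 2: Apply Dijkstra's algorithm from vertex 2:
  Visit vertex 2 (distance=0)
    Update dist[1] = 7
    Update dist[3] = 6
    Update dist[4] = 1
    Update dist[5] = 6
    Update dist[6] = 1
    Update dist[7] = 5
  Visit vertex 4 (distance=1)
    Update dist[1] = 4
  Visit vertex 6 (distance=1)
  Visit vertex 1 (distance=4)

Step 3: Shortest path: 2 -> 4 -> 1
Total weight: 1 + 3 = 4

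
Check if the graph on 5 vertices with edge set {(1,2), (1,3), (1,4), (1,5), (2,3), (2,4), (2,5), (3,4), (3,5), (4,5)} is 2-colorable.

Step 1: Attempt 2-coloring using BFS:
  Start at vertex 1, assign color 0
  Color vertex 2 with color 1 (neighbor of 1)
  Color vertex 3 with color 1 (neighbor of 1)
  Color vertex 4 with color 1 (neighbor of 1)
  Color vertex 5 with color 1 (neighbor of 1)

Step 2: Conflict found! Vertices 2 and 3 are adjacent but have the same color.
This means the graph contains an odd cycle.

The graph is NOT bipartite.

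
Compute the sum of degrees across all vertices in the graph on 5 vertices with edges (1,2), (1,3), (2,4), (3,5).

Step 1: Count edges incident to each vertex:
  deg(1) = 2 (neighbors: 2, 3)
  deg(2) = 2 (neighbors: 1, 4)
  deg(3) = 2 (neighbors: 1, 5)
  deg(4) = 1 (neighbors: 2)
  deg(5) = 1 (neighbors: 3)

Step 2: Sum all degrees:
  2 + 2 + 2 + 1 + 1 = 8

Verification: sum of degrees = 2 * |E| = 2 * 4 = 8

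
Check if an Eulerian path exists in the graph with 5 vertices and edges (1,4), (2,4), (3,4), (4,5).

Step 1: Find the degree of each vertex:
  deg(1) = 1
  deg(2) = 1
  deg(3) = 1
  deg(4) = 4
  deg(5) = 1

Step 2: Count vertices with odd degree:
  Odd-degree vertices: 1, 2, 3, 5 (4 total)

Step 3: Apply Euler's theorem:
  - Eulerian circuit exists iff graph is connected and all vertices have even degree
  - Eulerian path exists iff graph is connected and has 0 or 2 odd-degree vertices

Graph has 4 odd-degree vertices (need 0 or 2).
Neither Eulerian path nor Eulerian circuit exists.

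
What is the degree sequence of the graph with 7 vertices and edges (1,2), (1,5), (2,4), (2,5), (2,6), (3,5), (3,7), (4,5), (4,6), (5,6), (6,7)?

Step 1: Count edges incident to each vertex:
  deg(1) = 2 (neighbors: 2, 5)
  deg(2) = 4 (neighbors: 1, 4, 5, 6)
  deg(3) = 2 (neighbors: 5, 7)
  deg(4) = 3 (neighbors: 2, 5, 6)
  deg(5) = 5 (neighbors: 1, 2, 3, 4, 6)
  deg(6) = 4 (neighbors: 2, 4, 5, 7)
  deg(7) = 2 (neighbors: 3, 6)

Step 2: Sort degrees in non-increasing order:
  Degrees: [2, 4, 2, 3, 5, 4, 2] -> sorted: [5, 4, 4, 3, 2, 2, 2]

Degree sequence: [5, 4, 4, 3, 2, 2, 2]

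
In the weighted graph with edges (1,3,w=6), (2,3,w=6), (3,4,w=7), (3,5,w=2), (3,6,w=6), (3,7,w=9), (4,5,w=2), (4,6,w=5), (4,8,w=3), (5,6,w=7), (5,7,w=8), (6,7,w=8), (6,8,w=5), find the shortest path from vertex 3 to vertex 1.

Step 1: Build adjacency list with weights:
  1: 3(w=6)
  2: 3(w=6)
  3: 1(w=6), 2(w=6), 4(w=7), 5(w=2), 6(w=6), 7(w=9)
  4: 3(w=7), 5(w=2), 6(w=5), 8(w=3)
  5: 3(w=2), 4(w=2), 6(w=7), 7(w=8)
  6: 3(w=6), 4(w=5), 5(w=7), 7(w=8), 8(w=5)
  7: 3(w=9), 5(w=8), 6(w=8)
  8: 4(w=3), 6(w=5)

Step 2: Apply Dijkstra's algorithm from vertex 3:
  Visit vertex 3 (distance=0)
    Update dist[1] = 6
    Update dist[2] = 6
    Update dist[4] = 7
    Update dist[5] = 2
    Update dist[6] = 6
    Update dist[7] = 9
  Visit vertex 5 (distance=2)
    Update dist[4] = 4
  Visit vertex 4 (distance=4)
    Update dist[8] = 7
  Visit vertex 1 (distance=6)

Step 3: Shortest path: 3 -> 1
Total weight: 6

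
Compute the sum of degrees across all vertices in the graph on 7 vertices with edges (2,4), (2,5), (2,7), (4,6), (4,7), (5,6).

Step 1: Count edges incident to each vertex:
  deg(1) = 0 (neighbors: none)
  deg(2) = 3 (neighbors: 4, 5, 7)
  deg(3) = 0 (neighbors: none)
  deg(4) = 3 (neighbors: 2, 6, 7)
  deg(5) = 2 (neighbors: 2, 6)
  deg(6) = 2 (neighbors: 4, 5)
  deg(7) = 2 (neighbors: 2, 4)

Step 2: Sum all degrees:
  0 + 3 + 0 + 3 + 2 + 2 + 2 = 12

Verification: sum of degrees = 2 * |E| = 2 * 6 = 12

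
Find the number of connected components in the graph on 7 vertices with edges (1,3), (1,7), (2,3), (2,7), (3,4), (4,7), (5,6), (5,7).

Step 1: Build adjacency list from edges:
  1: 3, 7
  2: 3, 7
  3: 1, 2, 4
  4: 3, 7
  5: 6, 7
  6: 5
  7: 1, 2, 4, 5

Step 2: Run BFS/DFS from vertex 1:
  Visited: {1, 3, 7, 2, 4, 5, 6}
  Reached 7 of 7 vertices

Step 3: All 7 vertices reached from vertex 1, so the graph is connected.
Number of connected components: 1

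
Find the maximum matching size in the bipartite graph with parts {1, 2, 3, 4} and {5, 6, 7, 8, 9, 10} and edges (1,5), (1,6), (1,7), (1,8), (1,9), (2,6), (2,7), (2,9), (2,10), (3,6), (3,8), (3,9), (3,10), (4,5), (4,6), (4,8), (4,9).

Step 1: List the neighbors of each left vertex:
  1: 5, 6, 7, 8, 9
  2: 6, 7, 9, 10
  3: 6, 8, 9, 10
  4: 5, 6, 8, 9

Step 2: Greedily match left vertices, then look for augmenting paths:
  Match 1 -- 5
  Match 2 -- 6
  Match 3 -- 8
  Match 4 -- 9
  No augmenting path remains.

Step 3: Verify this is maximum:
  Matching size 4 = min(|L|, |R|) = min(4, 6), which is an upper bound, so this matching is maximum.

Maximum matching: {(1,5), (2,6), (3,8), (4,9)}
Size: 4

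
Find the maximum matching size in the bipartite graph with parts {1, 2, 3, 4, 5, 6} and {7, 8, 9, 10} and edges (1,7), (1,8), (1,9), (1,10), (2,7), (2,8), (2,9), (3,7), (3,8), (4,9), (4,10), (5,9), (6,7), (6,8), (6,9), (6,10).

Step 1: List the neighbors of each left vertex:
  1: 7, 8, 9, 10
  2: 7, 8, 9
  3: 7, 8
  4: 9, 10
  5: 9
  6: 7, 8, 9, 10

Step 2: Greedily match left vertices, then look for augmenting paths:
  Match 1 -- 7
  Match 2 -- 8
  Match 4 -- 9
  Match 6 -- 10
  No augmenting path remains.

Step 3: Verify this is maximum:
  Matching size 4 = min(|L|, |R|) = min(6, 4), which is an upper bound, so this matching is maximum.

Maximum matching: {(1,7), (2,8), (4,9), (6,10)}
Size: 4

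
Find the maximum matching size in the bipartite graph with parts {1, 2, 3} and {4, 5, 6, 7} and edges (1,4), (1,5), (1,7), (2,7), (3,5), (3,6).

Step 1: List the neighbors of each left vertex:
  1: 4, 5, 7
  2: 7
  3: 5, 6

Step 2: Greedily match left vertices, then look for augmenting paths:
  Match 1 -- 4
  Match 2 -- 7
  Match 3 -- 5
  No augmenting path remains.

Step 3: Verify this is maximum:
  Matching size 3 = min(|L|, |R|) = min(3, 4), which is an upper bound, so this matching is maximum.

Maximum matching: {(1,4), (2,7), (3,5)}
Size: 3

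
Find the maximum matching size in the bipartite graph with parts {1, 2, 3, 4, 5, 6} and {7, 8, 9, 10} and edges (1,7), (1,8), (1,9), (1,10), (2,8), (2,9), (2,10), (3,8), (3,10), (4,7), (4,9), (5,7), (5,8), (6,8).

Step 1: List the neighbors of each left vertex:
  1: 7, 8, 9, 10
  2: 8, 9, 10
  3: 8, 10
  4: 7, 9
  5: 7, 8
  6: 8

Step 2: Greedily match left vertices, then look for augmenting paths:
  Match 1 -- 7
  Match 2 -- 8
  Match 3 -- 10
  Match 4 -- 9
  No augmenting path remains.

Step 3: Verify this is maximum:
  Matching size 4 = min(|L|, |R|) = min(6, 4), which is an upper bound, so this matching is maximum.

Maximum matching: {(1,7), (2,8), (3,10), (4,9)}
Size: 4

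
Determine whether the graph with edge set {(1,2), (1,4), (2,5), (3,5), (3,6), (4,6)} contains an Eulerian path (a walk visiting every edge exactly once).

Step 1: Find the degree of each vertex:
  deg(1) = 2
  deg(2) = 2
  deg(3) = 2
  deg(4) = 2
  deg(5) = 2
  deg(6) = 2

Step 2: Count vertices with odd degree:
  All vertices have even degree (0 odd-degree vertices)

Step 3: Apply Euler's theorem:
  - Eulerian circuit exists iff graph is connected and all vertices have even degree
  - Eulerian path exists iff graph is connected and has 0 or 2 odd-degree vertices

Graph is connected with 0 odd-degree vertices.
Both Eulerian circuit and Eulerian path exist.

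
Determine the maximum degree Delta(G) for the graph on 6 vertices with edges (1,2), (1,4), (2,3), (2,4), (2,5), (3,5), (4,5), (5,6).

Step 1: Count edges incident to each vertex:
  deg(1) = 2 (neighbors: 2, 4)
  deg(2) = 4 (neighbors: 1, 3, 4, 5)
  deg(3) = 2 (neighbors: 2, 5)
  deg(4) = 3 (neighbors: 1, 2, 5)
  deg(5) = 4 (neighbors: 2, 3, 4, 6)
  deg(6) = 1 (neighbors: 5)

Step 2: Find maximum:
  max(2, 4, 2, 3, 4, 1) = 4 (vertex 2)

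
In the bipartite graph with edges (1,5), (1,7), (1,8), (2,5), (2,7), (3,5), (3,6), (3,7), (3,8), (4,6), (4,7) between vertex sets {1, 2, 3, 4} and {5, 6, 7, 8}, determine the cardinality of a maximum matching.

Step 1: List the neighbors of each left vertex:
  1: 5, 7, 8
  2: 5, 7
  3: 5, 6, 7, 8
  4: 6, 7

Step 2: Greedily match left vertices, then look for augmenting paths:
  Match 1 -- 5
  Match 2 -- 7
  Match 3 -- 8
  Match 4 -- 6
  No augmenting path remains.

Step 3: Verify this is maximum:
  Matching size 4 = min(|L|, |R|) = min(4, 4), which is an upper bound, so this matching is maximum.

Maximum matching: {(1,5), (2,7), (3,8), (4,6)}
Size: 4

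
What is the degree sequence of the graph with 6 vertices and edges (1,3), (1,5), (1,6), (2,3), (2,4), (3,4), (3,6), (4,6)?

Step 1: Count edges incident to each vertex:
  deg(1) = 3 (neighbors: 3, 5, 6)
  deg(2) = 2 (neighbors: 3, 4)
  deg(3) = 4 (neighbors: 1, 2, 4, 6)
  deg(4) = 3 (neighbors: 2, 3, 6)
  deg(5) = 1 (neighbors: 1)
  deg(6) = 3 (neighbors: 1, 3, 4)

Step 2: Sort degrees in non-increasing order:
  Degrees: [3, 2, 4, 3, 1, 3] -> sorted: [4, 3, 3, 3, 2, 1]

Degree sequence: [4, 3, 3, 3, 2, 1]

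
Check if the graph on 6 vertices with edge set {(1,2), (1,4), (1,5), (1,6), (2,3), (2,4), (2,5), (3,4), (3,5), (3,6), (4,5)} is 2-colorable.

Step 1: Attempt 2-coloring using BFS:
  Start at vertex 1, assign color 0
  Color vertex 2 with color 1 (neighbor of 1)
  Color vertex 4 with color 1 (neighbor of 1)
  Color vertex 5 with color 1 (neighbor of 1)
  Color vertex 6 with color 1 (neighbor of 1)
  Color vertex 3 with color 0 (neighbor of 2)

Step 2: Conflict found! Vertices 2 and 4 are adjacent but have the same color.
This means the graph contains an odd cycle.

The graph is NOT bipartite.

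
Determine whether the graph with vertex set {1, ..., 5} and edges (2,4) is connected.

Step 1: Build adjacency list from edges:
  1: (none)
  2: 4
  3: (none)
  4: 2
  5: (none)

Step 2: Run BFS/DFS from vertex 1:
  Visited: {1}
  Reached 1 of 5 vertices

Step 3: Only 1 of 5 vertices reached. Graph is disconnected.
Connected components: {1}, {2, 4}, {3}, {5}
Answer: No, the graph is not connected (4 components).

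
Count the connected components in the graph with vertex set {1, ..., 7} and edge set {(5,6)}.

Step 1: Build adjacency list from edges:
  1: (none)
  2: (none)
  3: (none)
  4: (none)
  5: 6
  6: 5
  7: (none)

Step 2: Run BFS/DFS from vertex 1:
  Visited: {1}
  Reached 1 of 7 vertices

Step 3: Only 1 of 7 vertices reached. Graph is disconnected.
Connected components: {1}, {2}, {3}, {4}, {5, 6}, {7}
Number of connected components: 6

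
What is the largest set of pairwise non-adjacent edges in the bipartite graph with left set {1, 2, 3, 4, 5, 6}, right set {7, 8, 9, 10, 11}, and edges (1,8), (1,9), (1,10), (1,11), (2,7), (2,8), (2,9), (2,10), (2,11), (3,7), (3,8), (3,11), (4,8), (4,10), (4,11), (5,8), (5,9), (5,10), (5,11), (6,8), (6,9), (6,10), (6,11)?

Step 1: List the neighbors of each left vertex:
  1: 8, 9, 10, 11
  2: 7, 8, 9, 10, 11
  3: 7, 8, 11
  4: 8, 10, 11
  5: 8, 9, 10, 11
  6: 8, 9, 10, 11

Step 2: Greedily match left vertices, then look for augmenting paths:
  Match 1 -- 8
  Match 2 -- 7
  Match 3 -- 11
  Match 4 -- 10
  Match 5 -- 9
  No augmenting path remains.

Step 3: Verify this is maximum:
  Matching size 5 = min(|L|, |R|) = min(6, 5), which is an upper bound, so this matching is maximum.

Maximum matching: {(1,8), (2,7), (3,11), (4,10), (5,9)}
Size: 5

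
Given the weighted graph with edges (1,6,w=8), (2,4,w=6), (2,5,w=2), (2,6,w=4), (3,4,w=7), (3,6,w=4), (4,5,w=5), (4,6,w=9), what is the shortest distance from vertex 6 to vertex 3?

Step 1: Build adjacency list with weights:
  1: 6(w=8)
  2: 4(w=6), 5(w=2), 6(w=4)
  3: 4(w=7), 6(w=4)
  4: 2(w=6), 3(w=7), 5(w=5), 6(w=9)
  5: 2(w=2), 4(w=5)
  6: 1(w=8), 2(w=4), 3(w=4), 4(w=9)

Step 2: Apply Dijkstra's algorithm from vertex 6:
  Visit vertex 6 (distance=0)
    Update dist[1] = 8
    Update dist[2] = 4
    Update dist[3] = 4
    Update dist[4] = 9
  Visit vertex 2 (distance=4)
    Update dist[5] = 6
  Visit vertex 3 (distance=4)

Step 3: Shortest path: 6 -> 3
Total weight: 4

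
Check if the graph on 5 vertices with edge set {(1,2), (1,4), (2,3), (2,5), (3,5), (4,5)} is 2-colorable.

Step 1: Attempt 2-coloring using BFS:
  Start at vertex 1, assign color 0
  Color vertex 2 with color 1 (neighbor of 1)
  Color vertex 4 with color 1 (neighbor of 1)
  Color vertex 3 with color 0 (neighbor of 2)
  Color vertex 5 with color 0 (neighbor of 2)

Step 2: Conflict found! Vertices 3 and 5 are adjacent but have the same color.
This means the graph contains an odd cycle.

The graph is NOT bipartite.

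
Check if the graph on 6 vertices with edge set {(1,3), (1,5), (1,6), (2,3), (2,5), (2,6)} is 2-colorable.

Step 1: Attempt 2-coloring using BFS:
  Start at vertex 1, assign color 0
  Color vertex 3 with color 1 (neighbor of 1)
  Color vertex 5 with color 1 (neighbor of 1)
  Color vertex 6 with color 1 (neighbor of 1)
  Color vertex 2 with color 0 (neighbor of 3)
  Start new component at vertex 4, assign color 0

Step 2: 2-coloring succeeded. No conflicts found.
  Set A (color 0): {1, 2, 4}
  Set B (color 1): {3, 5, 6}

The graph is bipartite with partition {1, 2, 4}, {3, 5, 6}.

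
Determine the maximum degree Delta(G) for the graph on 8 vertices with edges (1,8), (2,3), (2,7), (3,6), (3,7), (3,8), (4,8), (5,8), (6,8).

Step 1: Count edges incident to each vertex:
  deg(1) = 1 (neighbors: 8)
  deg(2) = 2 (neighbors: 3, 7)
  deg(3) = 4 (neighbors: 2, 6, 7, 8)
  deg(4) = 1 (neighbors: 8)
  deg(5) = 1 (neighbors: 8)
  deg(6) = 2 (neighbors: 3, 8)
  deg(7) = 2 (neighbors: 2, 3)
  deg(8) = 5 (neighbors: 1, 3, 4, 5, 6)

Step 2: Find maximum:
  max(1, 2, 4, 1, 1, 2, 2, 5) = 5 (vertex 8)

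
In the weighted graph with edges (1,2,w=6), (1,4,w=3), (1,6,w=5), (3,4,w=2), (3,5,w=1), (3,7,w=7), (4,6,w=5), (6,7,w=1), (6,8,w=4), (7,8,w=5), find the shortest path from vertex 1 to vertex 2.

Step 1: Build adjacency list with weights:
  1: 2(w=6), 4(w=3), 6(w=5)
  2: 1(w=6)
  3: 4(w=2), 5(w=1), 7(w=7)
  4: 1(w=3), 3(w=2), 6(w=5)
  5: 3(w=1)
  6: 1(w=5), 4(w=5), 7(w=1), 8(w=4)
  7: 3(w=7), 6(w=1), 8(w=5)
  8: 6(w=4), 7(w=5)

Step 2: Apply Dijkstra's algorithm from vertex 1:
  Visit vertex 1 (distance=0)
    Update dist[2] = 6
    Update dist[4] = 3
    Update dist[6] = 5
  Visit vertex 4 (distance=3)
    Update dist[3] = 5
  Visit vertex 3 (distance=5)
    Update dist[5] = 6
    Update dist[7] = 12
  Visit vertex 6 (distance=5)
    Update dist[7] = 6
    Update dist[8] = 9
  Visit vertex 2 (distance=6)

Step 3: Shortest path: 1 -> 2
Total weight: 6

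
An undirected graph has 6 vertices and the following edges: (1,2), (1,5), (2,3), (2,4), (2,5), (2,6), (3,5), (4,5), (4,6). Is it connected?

Step 1: Build adjacency list from edges:
  1: 2, 5
  2: 1, 3, 4, 5, 6
  3: 2, 5
  4: 2, 5, 6
  5: 1, 2, 3, 4
  6: 2, 4

Step 2: Run BFS/DFS from vertex 1:
  Visited: {1, 2, 5, 3, 4, 6}
  Reached 6 of 6 vertices

Step 3: All 6 vertices reached from vertex 1, so the graph is connected.
Answer: Yes, the graph is connected.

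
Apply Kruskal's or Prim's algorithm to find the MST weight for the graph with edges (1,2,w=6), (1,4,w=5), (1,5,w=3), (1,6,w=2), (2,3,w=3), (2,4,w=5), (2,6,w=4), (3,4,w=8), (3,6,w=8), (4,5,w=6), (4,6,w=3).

Apply Kruskal's algorithm (sort edges by weight, add if no cycle):

Sorted edges by weight:
  (1,6) w=2
  (1,5) w=3
  (2,3) w=3
  (4,6) w=3
  (2,6) w=4
  (1,4) w=5
  (2,4) w=5
  (1,2) w=6
  (4,5) w=6
  (3,4) w=8
  (3,6) w=8

Add edge (1,6) w=2 -- no cycle. Running total: 2
Add edge (1,5) w=3 -- no cycle. Running total: 5
Add edge (2,3) w=3 -- no cycle. Running total: 8
Add edge (4,6) w=3 -- no cycle. Running total: 11
Add edge (2,6) w=4 -- no cycle. Running total: 15

MST edges: (1,6,w=2), (1,5,w=3), (2,3,w=3), (4,6,w=3), (2,6,w=4)
Total MST weight: 2 + 3 + 3 + 3 + 4 = 15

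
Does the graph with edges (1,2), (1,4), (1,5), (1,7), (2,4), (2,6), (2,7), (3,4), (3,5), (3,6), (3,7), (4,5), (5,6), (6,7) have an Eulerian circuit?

Step 1: Find the degree of each vertex:
  deg(1) = 4
  deg(2) = 4
  deg(3) = 4
  deg(4) = 4
  deg(5) = 4
  deg(6) = 4
  deg(7) = 4

Step 2: Count vertices with odd degree:
  All vertices have even degree (0 odd-degree vertices)

Step 3: Apply Euler's theorem:
  - Eulerian circuit exists iff graph is connected and all vertices have even degree
  - Eulerian path exists iff graph is connected and has 0 or 2 odd-degree vertices

Graph is connected with 0 odd-degree vertices.
Both Eulerian circuit and Eulerian path exist.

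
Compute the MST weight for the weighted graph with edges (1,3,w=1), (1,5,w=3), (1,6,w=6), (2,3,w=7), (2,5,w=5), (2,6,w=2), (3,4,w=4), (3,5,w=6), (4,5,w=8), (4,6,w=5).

Apply Kruskal's algorithm (sort edges by weight, add if no cycle):

Sorted edges by weight:
  (1,3) w=1
  (2,6) w=2
  (1,5) w=3
  (3,4) w=4
  (2,5) w=5
  (4,6) w=5
  (1,6) w=6
  (3,5) w=6
  (2,3) w=7
  (4,5) w=8

Add edge (1,3) w=1 -- no cycle. Running total: 1
Add edge (2,6) w=2 -- no cycle. Running total: 3
Add edge (1,5) w=3 -- no cycle. Running total: 6
Add edge (3,4) w=4 -- no cycle. Running total: 10
Add edge (2,5) w=5 -- no cycle. Running total: 15

MST edges: (1,3,w=1), (2,6,w=2), (1,5,w=3), (3,4,w=4), (2,5,w=5)
Total MST weight: 1 + 2 + 3 + 4 + 5 = 15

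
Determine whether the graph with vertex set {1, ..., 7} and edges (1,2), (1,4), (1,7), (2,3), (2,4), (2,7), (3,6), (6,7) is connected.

Step 1: Build adjacency list from edges:
  1: 2, 4, 7
  2: 1, 3, 4, 7
  3: 2, 6
  4: 1, 2
  5: (none)
  6: 3, 7
  7: 1, 2, 6

Step 2: Run BFS/DFS from vertex 1:
  Visited: {1, 2, 4, 7, 3, 6}
  Reached 6 of 7 vertices

Step 3: Only 6 of 7 vertices reached. Graph is disconnected.
Connected components: {1, 2, 3, 4, 6, 7}, {5}
Answer: No, the graph is not connected (2 components).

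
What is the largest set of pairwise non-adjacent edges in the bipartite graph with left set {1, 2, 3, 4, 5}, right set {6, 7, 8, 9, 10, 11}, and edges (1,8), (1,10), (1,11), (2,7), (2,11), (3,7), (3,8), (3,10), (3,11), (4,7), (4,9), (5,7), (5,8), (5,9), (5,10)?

Step 1: List the neighbors of each left vertex:
  1: 8, 10, 11
  2: 7, 11
  3: 7, 8, 10, 11
  4: 7, 9
  5: 7, 8, 9, 10

Step 2: Greedily match left vertices, then look for augmenting paths:
  Match 1 -- 8
  Match 2 -- 11
  Match 3 -- 10
  Match 4 -- 9
  Match 5 -- 7
  No augmenting path remains.

Step 3: Verify this is maximum:
  Matching size 5 = min(|L|, |R|) = min(5, 6), which is an upper bound, so this matching is maximum.

Maximum matching: {(1,8), (2,11), (3,10), (4,9), (5,7)}
Size: 5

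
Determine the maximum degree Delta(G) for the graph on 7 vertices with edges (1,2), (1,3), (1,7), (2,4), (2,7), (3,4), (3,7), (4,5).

Step 1: Count edges incident to each vertex:
  deg(1) = 3 (neighbors: 2, 3, 7)
  deg(2) = 3 (neighbors: 1, 4, 7)
  deg(3) = 3 (neighbors: 1, 4, 7)
  deg(4) = 3 (neighbors: 2, 3, 5)
  deg(5) = 1 (neighbors: 4)
  deg(6) = 0 (neighbors: none)
  deg(7) = 3 (neighbors: 1, 2, 3)

Step 2: Find maximum:
  max(3, 3, 3, 3, 1, 0, 3) = 3 (vertex 1)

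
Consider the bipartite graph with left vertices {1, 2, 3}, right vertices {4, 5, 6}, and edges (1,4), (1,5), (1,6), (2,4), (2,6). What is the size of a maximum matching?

Step 1: List the neighbors of each left vertex:
  1: 4, 5, 6
  2: 4, 6
  3: (none)

Step 2: Greedily match left vertices, then look for augmenting paths:
  Match 1 -- 4
  Match 2 -- 6
  No augmenting path remains.

Step 3: Verify this is maximum:
  Matching has size 2. The vertex set {1, 2} covers every edge and has size 2; any matching has at most one edge per cover vertex, so 2 is maximum (König's theorem).

Maximum matching: {(1,4), (2,6)}
Size: 2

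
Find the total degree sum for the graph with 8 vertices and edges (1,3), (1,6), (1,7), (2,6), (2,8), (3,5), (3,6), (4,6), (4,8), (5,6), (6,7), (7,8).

Step 1: Count edges incident to each vertex:
  deg(1) = 3 (neighbors: 3, 6, 7)
  deg(2) = 2 (neighbors: 6, 8)
  deg(3) = 3 (neighbors: 1, 5, 6)
  deg(4) = 2 (neighbors: 6, 8)
  deg(5) = 2 (neighbors: 3, 6)
  deg(6) = 6 (neighbors: 1, 2, 3, 4, 5, 7)
  deg(7) = 3 (neighbors: 1, 6, 8)
  deg(8) = 3 (neighbors: 2, 4, 7)

Step 2: Sum all degrees:
  3 + 2 + 3 + 2 + 2 + 6 + 3 + 3 = 24

Verification: sum of degrees = 2 * |E| = 2 * 12 = 24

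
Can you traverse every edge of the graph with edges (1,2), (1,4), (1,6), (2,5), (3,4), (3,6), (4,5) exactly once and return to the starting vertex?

Step 1: Find the degree of each vertex:
  deg(1) = 3
  deg(2) = 2
  deg(3) = 2
  deg(4) = 3
  deg(5) = 2
  deg(6) = 2

Step 2: Count vertices with odd degree:
  Odd-degree vertices: 1, 4 (2 total)

Step 3: Apply Euler's theorem:
  - Eulerian circuit exists iff graph is connected and all vertices have even degree
  - Eulerian path exists iff graph is connected and has 0 or 2 odd-degree vertices

Graph is connected with exactly 2 odd-degree vertices (1, 4).
Eulerian path exists (starting and ending at the odd-degree vertices), but no Eulerian circuit.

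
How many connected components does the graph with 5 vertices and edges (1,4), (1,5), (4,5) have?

Step 1: Build adjacency list from edges:
  1: 4, 5
  2: (none)
  3: (none)
  4: 1, 5
  5: 1, 4

Step 2: Run BFS/DFS from vertex 1:
  Visited: {1, 4, 5}
  Reached 3 of 5 vertices

Step 3: Only 3 of 5 vertices reached. Graph is disconnected.
Connected components: {1, 4, 5}, {2}, {3}
Number of connected components: 3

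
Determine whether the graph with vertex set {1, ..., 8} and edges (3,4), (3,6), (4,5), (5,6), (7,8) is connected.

Step 1: Build adjacency list from edges:
  1: (none)
  2: (none)
  3: 4, 6
  4: 3, 5
  5: 4, 6
  6: 3, 5
  7: 8
  8: 7

Step 2: Run BFS/DFS from vertex 1:
  Visited: {1}
  Reached 1 of 8 vertices

Step 3: Only 1 of 8 vertices reached. Graph is disconnected.
Connected components: {1}, {2}, {3, 4, 5, 6}, {7, 8}
Answer: No, the graph is not connected (4 components).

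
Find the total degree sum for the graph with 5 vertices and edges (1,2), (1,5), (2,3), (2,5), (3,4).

Step 1: Count edges incident to each vertex:
  deg(1) = 2 (neighbors: 2, 5)
  deg(2) = 3 (neighbors: 1, 3, 5)
  deg(3) = 2 (neighbors: 2, 4)
  deg(4) = 1 (neighbors: 3)
  deg(5) = 2 (neighbors: 1, 2)

Step 2: Sum all degrees:
  2 + 3 + 2 + 1 + 2 = 10

Verification: sum of degrees = 2 * |E| = 2 * 5 = 10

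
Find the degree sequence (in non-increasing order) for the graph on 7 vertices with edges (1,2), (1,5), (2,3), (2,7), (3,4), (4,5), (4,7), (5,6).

Step 1: Count edges incident to each vertex:
  deg(1) = 2 (neighbors: 2, 5)
  deg(2) = 3 (neighbors: 1, 3, 7)
  deg(3) = 2 (neighbors: 2, 4)
  deg(4) = 3 (neighbors: 3, 5, 7)
  deg(5) = 3 (neighbors: 1, 4, 6)
  deg(6) = 1 (neighbors: 5)
  deg(7) = 2 (neighbors: 2, 4)

Step 2: Sort degrees in non-increasing order:
  Degrees: [2, 3, 2, 3, 3, 1, 2] -> sorted: [3, 3, 3, 2, 2, 2, 1]

Degree sequence: [3, 3, 3, 2, 2, 2, 1]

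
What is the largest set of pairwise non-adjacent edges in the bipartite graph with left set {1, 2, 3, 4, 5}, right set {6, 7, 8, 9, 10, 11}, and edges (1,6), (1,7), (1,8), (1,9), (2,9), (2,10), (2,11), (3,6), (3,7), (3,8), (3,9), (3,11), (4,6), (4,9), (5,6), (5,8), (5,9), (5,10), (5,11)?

Step 1: List the neighbors of each left vertex:
  1: 6, 7, 8, 9
  2: 9, 10, 11
  3: 6, 7, 8, 9, 11
  4: 6, 9
  5: 6, 8, 9, 10, 11

Step 2: Greedily match left vertices, then look for augmenting paths:
  Match 1 -- 6
  Match 2 -- 10
  Match 3 -- 7
  Match 4 -- 9
  Match 5 -- 8
  No augmenting path remains.

Step 3: Verify this is maximum:
  Matching size 5 = min(|L|, |R|) = min(5, 6), which is an upper bound, so this matching is maximum.

Maximum matching: {(1,6), (2,10), (3,7), (4,9), (5,8)}
Size: 5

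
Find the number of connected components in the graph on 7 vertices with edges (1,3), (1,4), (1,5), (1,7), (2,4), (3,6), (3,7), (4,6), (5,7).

Step 1: Build adjacency list from edges:
  1: 3, 4, 5, 7
  2: 4
  3: 1, 6, 7
  4: 1, 2, 6
  5: 1, 7
  6: 3, 4
  7: 1, 3, 5

Step 2: Run BFS/DFS from vertex 1:
  Visited: {1, 3, 4, 5, 7, 6, 2}
  Reached 7 of 7 vertices

Step 3: All 7 vertices reached from vertex 1, so the graph is connected.
Number of connected components: 1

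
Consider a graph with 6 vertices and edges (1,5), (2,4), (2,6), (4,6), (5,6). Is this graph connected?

Step 1: Build adjacency list from edges:
  1: 5
  2: 4, 6
  3: (none)
  4: 2, 6
  5: 1, 6
  6: 2, 4, 5

Step 2: Run BFS/DFS from vertex 1:
  Visited: {1, 5, 6, 2, 4}
  Reached 5 of 6 vertices

Step 3: Only 5 of 6 vertices reached. Graph is disconnected.
Connected components: {1, 2, 4, 5, 6}, {3}
Answer: No, the graph is not connected (2 components).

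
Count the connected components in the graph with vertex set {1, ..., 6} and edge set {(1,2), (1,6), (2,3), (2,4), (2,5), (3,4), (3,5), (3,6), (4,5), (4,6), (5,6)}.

Step 1: Build adjacency list from edges:
  1: 2, 6
  2: 1, 3, 4, 5
  3: 2, 4, 5, 6
  4: 2, 3, 5, 6
  5: 2, 3, 4, 6
  6: 1, 3, 4, 5

Step 2: Run BFS/DFS from vertex 1:
  Visited: {1, 2, 6, 3, 4, 5}
  Reached 6 of 6 vertices

Step 3: All 6 vertices reached from vertex 1, so the graph is connected.
Number of connected components: 1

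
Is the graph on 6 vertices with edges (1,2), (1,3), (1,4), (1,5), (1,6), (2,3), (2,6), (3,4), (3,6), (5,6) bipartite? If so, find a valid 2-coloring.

Step 1: Attempt 2-coloring using BFS:
  Start at vertex 1, assign color 0
  Color vertex 2 with color 1 (neighbor of 1)
  Color vertex 3 with color 1 (neighbor of 1)
  Color vertex 4 with color 1 (neighbor of 1)
  Color vertex 5 with color 1 (neighbor of 1)
  Color vertex 6 with color 1 (neighbor of 1)

Step 2: Conflict found! Vertices 2 and 3 are adjacent but have the same color.
This means the graph contains an odd cycle.

The graph is NOT bipartite.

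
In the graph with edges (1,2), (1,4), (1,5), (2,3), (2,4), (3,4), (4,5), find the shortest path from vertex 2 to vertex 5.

Step 1: Build adjacency list:
  1: 2, 4, 5
  2: 1, 3, 4
  3: 2, 4
  4: 1, 2, 3, 5
  5: 1, 4

Step 2: BFS from vertex 2 to find shortest path to 5:
  vertex 1 reached at distance 1
  vertex 3 reached at distance 1
  vertex 4 reached at distance 1
  vertex 5 reached at distance 2

Step 3: Shortest path: 2 -> 4 -> 5
Path length: 2 edges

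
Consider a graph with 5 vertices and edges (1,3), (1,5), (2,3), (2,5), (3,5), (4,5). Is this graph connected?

Step 1: Build adjacency list from edges:
  1: 3, 5
  2: 3, 5
  3: 1, 2, 5
  4: 5
  5: 1, 2, 3, 4

Step 2: Run BFS/DFS from vertex 1:
  Visited: {1, 3, 5, 2, 4}
  Reached 5 of 5 vertices

Step 3: All 5 vertices reached from vertex 1, so the graph is connected.
Answer: Yes, the graph is connected.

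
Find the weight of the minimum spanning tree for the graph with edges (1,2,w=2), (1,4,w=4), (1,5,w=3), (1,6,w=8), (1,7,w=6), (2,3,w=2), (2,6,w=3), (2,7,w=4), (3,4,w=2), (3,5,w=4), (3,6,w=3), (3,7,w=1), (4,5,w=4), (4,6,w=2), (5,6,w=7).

Apply Kruskal's algorithm (sort edges by weight, add if no cycle):

Sorted edges by weight:
  (3,7) w=1
  (1,2) w=2
  (2,3) w=2
  (3,4) w=2
  (4,6) w=2
  (1,5) w=3
  (2,6) w=3
  (3,6) w=3
  (1,4) w=4
  (2,7) w=4
  (3,5) w=4
  (4,5) w=4
  (1,7) w=6
  (5,6) w=7
  (1,6) w=8

Add edge (3,7) w=1 -- no cycle. Running total: 1
Add edge (1,2) w=2 -- no cycle. Running total: 3
Add edge (2,3) w=2 -- no cycle. Running total: 5
Add edge (3,4) w=2 -- no cycle. Running total: 7
Add edge (4,6) w=2 -- no cycle. Running total: 9
Add edge (1,5) w=3 -- no cycle. Running total: 12

MST edges: (3,7,w=1), (1,2,w=2), (2,3,w=2), (3,4,w=2), (4,6,w=2), (1,5,w=3)
Total MST weight: 1 + 2 + 2 + 2 + 2 + 3 = 12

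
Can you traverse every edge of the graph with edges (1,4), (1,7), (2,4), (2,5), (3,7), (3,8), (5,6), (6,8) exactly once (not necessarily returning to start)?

Step 1: Find the degree of each vertex:
  deg(1) = 2
  deg(2) = 2
  deg(3) = 2
  deg(4) = 2
  deg(5) = 2
  deg(6) = 2
  deg(7) = 2
  deg(8) = 2

Step 2: Count vertices with odd degree:
  All vertices have even degree (0 odd-degree vertices)

Step 3: Apply Euler's theorem:
  - Eulerian circuit exists iff graph is connected and all vertices have even degree
  - Eulerian path exists iff graph is connected and has 0 or 2 odd-degree vertices

Graph is connected with 0 odd-degree vertices.
Both Eulerian circuit and Eulerian path exist.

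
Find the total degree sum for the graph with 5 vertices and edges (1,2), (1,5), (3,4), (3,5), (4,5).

Step 1: Count edges incident to each vertex:
  deg(1) = 2 (neighbors: 2, 5)
  deg(2) = 1 (neighbors: 1)
  deg(3) = 2 (neighbors: 4, 5)
  deg(4) = 2 (neighbors: 3, 5)
  deg(5) = 3 (neighbors: 1, 3, 4)

Step 2: Sum all degrees:
  2 + 1 + 2 + 2 + 3 = 10

Verification: sum of degrees = 2 * |E| = 2 * 5 = 10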